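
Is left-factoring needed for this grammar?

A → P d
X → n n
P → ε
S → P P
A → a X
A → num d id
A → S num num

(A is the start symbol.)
Left-factoring is needed when two productions for the same non-terminal
share a common prefix on the right-hand side.

Productions for A:
  A → P d
  A → a X
  A → num d id
  A → S num num

No common prefixes found.

Answer: No, left-factoring is not needed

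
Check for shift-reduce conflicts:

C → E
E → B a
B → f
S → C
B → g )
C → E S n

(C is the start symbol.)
Yes — I3: [C → E .] vs [B → . f]

Augment with C' → C and build the canonical LR(0) collection (I0 = CLOSURE({[C' → . C]}), then GOTO on every symbol after a dot until no new states appear). It has 11 states:
  I0: { [B → . f], [B → . g )], [C → . E S n], [C → . E], [C' → . C], [E → . B a] }  — shift
  I1: { [E → B . a] }  — shift
  I2: { [C' → C .] }  — accept
  I3: { [B → . f], [B → . g )], [C → . E S n], [C → . E], [C → E . S n], [C → E .], [E → . B a], [S → . C] }  — shift, reduce
  I4: { [B → f .] }  — reduce
  I5: { [B → g . )] }  — shift
  I6: { [B → g ) .] }  — reduce
  I7: { [S → C .] }  — reduce
  I8: { [C → E S . n] }  — shift
  I9: { [C → E S n .] }  — reduce
  I10: { [E → B a .] }  — reduce

I3 contains reduce item [C → E .] and shift items [B → . f], [B → . g )] — shift-reduce conflict.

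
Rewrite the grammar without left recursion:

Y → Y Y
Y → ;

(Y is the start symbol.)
Y is directly left-recursive. The standard transformation for
  A → A α₁ | ... | A α_m | β₁ | ... | β_n
is
  A  → β₁ A' | ... | β_n A'
  A' → α₁ A' | ... | α_m A' | ε

Y → ; becomes Y → ; Y'
Y → Y Y becomes Y' → Y Y'
Add Y' → ε

Resulting grammar:
Y → ; Y'
Y' → Y Y'
Y' → ε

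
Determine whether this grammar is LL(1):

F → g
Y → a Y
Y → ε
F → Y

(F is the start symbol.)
A grammar is LL(1) if for each non-terminal N with multiple productions, the predict sets of those productions are pairwise disjoint, where PREDICT(N → α) = (FIRST(α) \ {ε}) ∪ (FOLLOW(N) if α ⇒* ε).

Relevant sets:
  FIRST(Y) = { 'a', ε }
  FOLLOW(F) = { $ }
  FOLLOW(Y) = { $ }

For F:
  PREDICT(F → g) = { 'g' }
  PREDICT(F → Y) = { $, 'a' }
For Y:
  PREDICT(Y → a Y) = { 'a' }
  PREDICT(Y → ε) = { $ }

All predict sets are disjoint. The grammar IS LL(1).

Answer: Yes, the grammar is LL(1).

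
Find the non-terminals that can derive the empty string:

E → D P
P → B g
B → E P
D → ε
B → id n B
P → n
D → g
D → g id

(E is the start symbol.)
A non-terminal is nullable if it can derive ε (the empty string): either it has an ε-production, or it has a production whose right-hand side consists entirely of nullable non-terminals.

ε-productions: D → ε
So D is immediately nullable.
No further non-terminal can be added: every production for the remaining non-terminals contains a terminal or a non-nullable non-terminal.
Nullable = { 'D' }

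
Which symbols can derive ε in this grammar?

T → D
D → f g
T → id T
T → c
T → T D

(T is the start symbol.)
None

There are no ε-productions, so no non-terminal can derive ε.
No non-terminals are nullable.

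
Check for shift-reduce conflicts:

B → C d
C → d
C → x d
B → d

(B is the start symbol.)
Augment with B' → B and build the canonical LR(0) collection (I0 = CLOSURE({[B' → . B]}), then GOTO on every symbol after a dot until no new states appear). It has 7 states:
  I0: { [B → . C d], [B → . d], [B' → . B], [C → . d], [C → . x d] }  — shift
  I1: { [B' → B .] }  — accept
  I2: { [B → C . d] }  — shift
  I3: { [B → d .], [C → d .] }  — 2 reduces
  I4: { [C → x . d] }  — shift
  I5: { [C → x d .] }  — reduce
  I6: { [B → C d .] }  — reduce

No state contains both a complete item and a shift item.

Answer: No shift-reduce conflicts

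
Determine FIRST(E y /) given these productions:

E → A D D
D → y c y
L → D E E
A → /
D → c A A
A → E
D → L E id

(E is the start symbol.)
FIRST sets of the non-terminals involved (from the grammar, by fixed-point iteration):
  FIRST(E) = { '/' }

To compute FIRST(E y /), process the symbols left to right:
Symbol E is a non-terminal. Add FIRST(E) \ {ε} = { '/' }
E is not nullable (ε ∉ FIRST(E)), so stop here.
FIRST(E y /) = { '/' }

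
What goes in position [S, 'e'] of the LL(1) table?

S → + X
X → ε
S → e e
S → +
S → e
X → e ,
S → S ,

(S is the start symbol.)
To find M[S, 'e'], we find productions for S where 'e' is in the predict set (PREDICT(N → α) = (FIRST(α) \ {ε}) ∪ (FOLLOW(N) if α ⇒* ε)).

Relevant sets:
  FIRST(S) = { '+', 'e' }

S → + X: PREDICT = { '+' }
S → e e: PREDICT = { 'e' }
  'e' is in predict set, so this production goes in M[S, 'e']
S → +: PREDICT = { '+' }
S → e: PREDICT = { 'e' }
  'e' is in predict set, so this production goes in M[S, 'e']
S → S ,: PREDICT = { '+', 'e' }
  'e' is in predict set, so this production goes in M[S, 'e']

M[S, 'e'] = S → e e, S → e, S → S ,  (a multiply-defined cell — the grammar is not LL(1))

Answer: S → e e, S → e, S → S ,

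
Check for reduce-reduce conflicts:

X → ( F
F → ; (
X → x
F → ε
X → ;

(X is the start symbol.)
No reduce-reduce conflicts

A reduce-reduce conflict occurs when an LR(0) state has two complete items [A → α .] and [B → β .] — both call for a reduction, and with no lookahead the parser cannot choose between them.

Augment with X' → X and build the canonical LR(0) collection (I0 = CLOSURE({[X' → . X]}), then GOTO on every symbol after a dot until no new states appear). It has 8 states:
  I0: { [X → . ( F], [X → . ;], [X → . x], [X' → . X] }  — shift
  I1: { [F → . ; (], [F → .], [X → ( . F] }  — shift, reduce
  I2: { [X → ; .] }  — reduce
  I3: { [X' → X .] }  — accept
  I4: { [X → x .] }  — reduce
  I5: { [F → ; . (] }  — shift
  I6: { [X → ( F .] }  — reduce
  I7: { [F → ; ( .] }  — reduce

No state contains more than one complete item.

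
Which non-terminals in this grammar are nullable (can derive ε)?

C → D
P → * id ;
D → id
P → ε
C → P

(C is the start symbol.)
A non-terminal is nullable if it can derive ε (the empty string): either it has an ε-production, or it has a production whose right-hand side consists entirely of nullable non-terminals.

ε-productions: P → ε
So P is immediately nullable.
C → P: every symbol on the right is nullable, so C is nullable too.
No further non-terminal can be added: every production for the remaining non-terminals contains a terminal or a non-nullable non-terminal.
Nullable = { 'C', 'P' }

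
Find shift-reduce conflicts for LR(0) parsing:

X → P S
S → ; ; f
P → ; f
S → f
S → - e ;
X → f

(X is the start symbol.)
No shift-reduce conflicts

A shift-reduce conflict occurs when an LR(0) state has both:
  - a complete (reduce) item [A → α .] (dot at the end), and
  - a shift item [B → β . c γ] (dot before a terminal).

Augment with X' → X and build the canonical LR(0) collection (I0 = CLOSURE({[X' → . X]}), then GOTO on every symbol after a dot until no new states appear). It has 14 states:
  I0: { [P → . ; f], [X → . P S], [X → . f], [X' → . X] }  — shift
  I1: { [P → ; . f] }  — shift
  I2: { [S → . - e ;], [S → . ; ; f], [S → . f], [X → P . S] }  — shift
  I3: { [X' → X .] }  — accept
  I4: { [X → f .] }  — reduce
  I5: { [S → - . e ;] }  — shift
  I6: { [S → ; . ; f] }  — shift
  I7: { [X → P S .] }  — reduce
  I8: { [S → f .] }  — reduce
  I9: { [S → ; ; . f] }  — shift
  I10: { [S → ; ; f .] }  — reduce
  I11: { [S → - e . ;] }  — shift
  I12: { [S → - e ; .] }  — reduce
  I13: { [P → ; f .] }  — reduce

No state contains both a complete item and a shift item.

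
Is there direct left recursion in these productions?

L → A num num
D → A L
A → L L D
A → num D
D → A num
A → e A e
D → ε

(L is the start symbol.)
Direct left recursion occurs when N → N α for some non-terminal N (the right-hand side begins with the left-hand side itself).

L → A num num: starts with A
D → A L: starts with A
A → L L D: starts with L
A → num D: starts with num
D → A num: starts with A
A → e A e: starts with e
D → ε: starts with ε

No direct left recursion found.

Answer: No direct left recursion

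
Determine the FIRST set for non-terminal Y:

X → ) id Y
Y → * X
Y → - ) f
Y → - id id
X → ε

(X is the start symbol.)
{ '*', '-' }

To compute FIRST(Y), examine every production with Y on the left-hand side, reading each right-hand side left to right until a non-nullable symbol is reached.

From Y → * X:
  - '*' is a terminal: add '*' and stop
From Y → - ) f:
  - '-' is a terminal: add '-' and stop
From Y → - id id:
  - '-' is a terminal: add '-' and stop

Collecting: FIRST(Y) = { '*', '-' }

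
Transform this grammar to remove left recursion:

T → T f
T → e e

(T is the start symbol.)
T → e e T'
T' → f T'
T' → ε

T is directly left-recursive. The standard transformation for
  A → A α₁ | ... | A α_m | β₁ | ... | β_n
is
  A  → β₁ A' | ... | β_n A'
  A' → α₁ A' | ... | α_m A' | ε

T → e e becomes T → e e T'
T → T f becomes T' → f T'
Add T' → ε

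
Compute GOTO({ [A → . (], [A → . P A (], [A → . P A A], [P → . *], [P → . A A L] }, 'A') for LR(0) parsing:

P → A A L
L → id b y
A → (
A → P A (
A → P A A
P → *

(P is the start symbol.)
GOTO(I, 'A') = CLOSURE({ [A → αX.β] : [A → α.Xβ] ∈ I, X = 'A' })

Items with dot before 'A', with the dot advanced:
  [P → . A A L] → [P → A . A L]
Closure of the advanced items:
  [P → A . A L] has the dot before A: add [A → . (], [A → . P A (], [A → . P A A]
  [A → . P A (] has the dot before P: add [P → . A A L], [P → . *]

GOTO = { [A → . (], [A → . P A (], [A → . P A A], [P → . *], [P → . A A L], [P → A . A L] }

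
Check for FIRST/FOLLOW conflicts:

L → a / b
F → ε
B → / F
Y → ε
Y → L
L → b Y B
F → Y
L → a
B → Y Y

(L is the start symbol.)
Yes. F → Y with FOLLOW(F) on { 'a', 'b' }; B → '/' F with FOLLOW(B) on { '/' }; Y → L with FOLLOW(Y) on { 'a', 'b' }

A FIRST/FOLLOW conflict occurs when a non-terminal N has a nullable alternative N → β (β ⇒* ε) and another alternative N → α with FIRST(α) ∩ FOLLOW(N) ≠ ∅: on such a lookahead the parser cannot decide between expanding α and letting N vanish via β.

Nullable non-terminals: B, F, Y.
FIRST sets used below: FIRST(Y) = { 'a', 'b', ε }, FIRST(L) = { 'a', 'b' }

B: nullable alternative(s) B → Y Y; FOLLOW(B) = { $, '/', 'a', 'b' }
  B → / F: FIRST \ {ε} = { '/' } — overlaps FOLLOW(B) on { '/' }: CONFLICT
  B → Y Y: FIRST \ {ε} = { 'a', 'b' } — this is the only nullable alternative, skip

F: nullable alternative(s) F → ε, F → Y; FOLLOW(F) = { $, '/', 'a', 'b' }
  F → ε: FIRST \ {ε} = { } — disjoint from FOLLOW(F)
  F → Y: FIRST \ {ε} = { 'a', 'b' } — overlaps FOLLOW(F) on { 'a', 'b' }: CONFLICT

Y: nullable alternative(s) Y → ε; FOLLOW(Y) = { $, '/', 'a', 'b' }
  Y → ε: FIRST \ {ε} = { } — this is the only nullable alternative, skip
  Y → L: FIRST \ {ε} = { 'a', 'b' } — overlaps FOLLOW(Y) on { 'a', 'b' }: CONFLICT

L has no nullable alternative, so no FIRST/FOLLOW check is needed there.

So the grammar has 3 FIRST/FOLLOW conflicts (marked CONFLICT above).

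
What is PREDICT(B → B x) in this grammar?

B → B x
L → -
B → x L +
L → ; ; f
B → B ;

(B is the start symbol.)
PREDICT(B → B x) = (FIRST(RHS) \ {ε}) ∪ (FOLLOW(B) if ε ∈ FIRST(RHS), i.e. RHS ⇒* ε)
FIRST(B) = { 'x' }
FIRST(B x) = { 'x' }
ε ∉ FIRST(B x), so FOLLOW(B) is not added.
PREDICT(B → B x) = { 'x' }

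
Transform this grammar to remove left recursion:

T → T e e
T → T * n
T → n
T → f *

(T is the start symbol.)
T is directly left-recursive. The standard transformation for
  A → A α₁ | ... | A α_m | β₁ | ... | β_n
is
  A  → β₁ A' | ... | β_n A'
  A' → α₁ A' | ... | α_m A' | ε

T → n becomes T → n T'
T → f * becomes T → f * T'
T → T e e becomes T' → e e T'
T → T * n becomes T' → * n T'
Add T' → ε

Resulting grammar:
T → n T'
T → f * T'
T' → e e T'
T' → * n T'
T' → ε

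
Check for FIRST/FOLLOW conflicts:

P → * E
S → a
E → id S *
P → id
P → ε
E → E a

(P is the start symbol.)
No FIRST/FOLLOW conflicts.

A FIRST/FOLLOW conflict occurs when a non-terminal N has a nullable alternative N → β (β ⇒* ε) and another alternative N → α with FIRST(α) ∩ FOLLOW(N) ≠ ∅: on such a lookahead the parser cannot decide between expanding α and letting N vanish via β.

Nullable non-terminals: P.

P: nullable alternative(s) P → ε; FOLLOW(P) = { $ }
  P → * E: FIRST \ {ε} = { '*' } — disjoint from FOLLOW(P)
  P → id: FIRST \ {ε} = { 'id' } — disjoint from FOLLOW(P)
  P → ε: FIRST \ {ε} = { } — this is the only nullable alternative, skip

E, S have no nullable alternative, so no FIRST/FOLLOW check is needed there.

No FIRST/FOLLOW conflicts found.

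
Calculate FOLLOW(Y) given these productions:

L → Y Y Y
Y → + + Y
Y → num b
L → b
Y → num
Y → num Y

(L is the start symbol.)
{ $, '+', 'num' }

In L → Y Y Y: Y is followed by Y Y, add FIRST(Y Y) \ {ε} = { '+', 'num' }
In L → Y Y Y: Y is followed by Y, add FIRST(Y) \ {ε} = { '+', 'num' }
In L → Y Y Y: Y is at the end, add FOLLOW(L)
In Y → + + Y: Y is at the end; this adds FOLLOW(Y) to itself — nothing new
In Y → num Y: Y is at the end; this adds FOLLOW(Y) to itself — nothing new

The FOLLOW sets referred to above (computed the same way, to a fixed point):
  FOLLOW(L) = { $ }

Taking the union: FOLLOW(Y) = { $, '+', 'num' }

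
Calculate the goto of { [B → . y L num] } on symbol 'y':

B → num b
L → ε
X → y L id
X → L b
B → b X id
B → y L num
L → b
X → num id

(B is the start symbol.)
GOTO(I, 'y') = CLOSURE({ [A → αX.β] : [A → α.Xβ] ∈ I, X = 'y' })

Items with dot before 'y', with the dot advanced:
  [B → . y L num] → [B → y . L num]
Closure of the advanced items:
  [B → y . L num] has the dot before L: add [L → .], [L → . b]

GOTO = { [B → y . L num], [L → . b], [L → .] }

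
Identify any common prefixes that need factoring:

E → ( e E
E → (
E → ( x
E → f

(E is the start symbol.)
Left-factoring is needed when two productions for the same non-terminal
share a common prefix on the right-hand side.

Productions for E:
  E → ( e E
  E → (
  E → ( x
  E → f

Found common prefix '(' in productions for E

Answer: Yes, E has productions with common prefix '('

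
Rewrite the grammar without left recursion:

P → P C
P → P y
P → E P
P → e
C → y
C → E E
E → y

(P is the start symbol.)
P → E P P'
P → e P'
P' → C P'
P' → y P'
P' → ε
C → y
C → E E
E → y

P is directly left-recursive. The standard transformation for
  A → A α₁ | ... | A α_m | β₁ | ... | β_n
is
  A  → β₁ A' | ... | β_n A'
  A' → α₁ A' | ... | α_m A' | ε

P → E P becomes P → E P P'
P → e becomes P → e P'
P → P C becomes P' → C P'
P → P y becomes P' → y P'
Add P' → ε

Productions for other non-terminals are unchanged:
  C → y
  C → E E
  E → y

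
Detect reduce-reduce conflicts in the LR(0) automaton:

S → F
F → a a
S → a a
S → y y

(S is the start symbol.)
A reduce-reduce conflict occurs when an LR(0) state has two complete items [A → α .] and [B → β .] — both call for a reduction, and with no lookahead the parser cannot choose between them.

Augment with S' → S and build the canonical LR(0) collection (I0 = CLOSURE({[S' → . S]}), then GOTO on every symbol after a dot until no new states appear). It has 7 states:
  I0: { [F → . a a], [S → . F], [S → . a a], [S → . y y], [S' → . S] }  — shift
  I1: { [S → F .] }  — reduce
  I2: { [S' → S .] }  — accept
  I3: { [F → a . a], [S → a . a] }  — shift
  I4: { [S → y . y] }  — shift
  I5: { [S → y y .] }  — reduce
  I6: { [F → a a .], [S → a a .] }  — 2 reduces

I6 contains complete items [F → a a .], [S → a a .] — reduce-reduce conflict.

Answer: Yes — I6: [F → a a .] vs [S → a a .]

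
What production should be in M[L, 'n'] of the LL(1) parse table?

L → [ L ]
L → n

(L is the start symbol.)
To find M[L, 'n'], we find productions for L where 'n' is in the predict set (PREDICT(N → α) = (FIRST(α) \ {ε}) ∪ (FOLLOW(N) if α ⇒* ε)).

L → [ L ]: PREDICT = { '[' }
L → n: PREDICT = { 'n' }
  'n' is in predict set, so this production goes in M[L, 'n']

M[L, 'n'] = L → n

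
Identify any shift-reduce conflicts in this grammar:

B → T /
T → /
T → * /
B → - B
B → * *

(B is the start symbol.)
No shift-reduce conflicts

A shift-reduce conflict occurs when an LR(0) state has both:
  - a complete (reduce) item [A → α .] (dot at the end), and
  - a shift item [B → β . c γ] (dot before a terminal).

Augment with B' → B and build the canonical LR(0) collection (I0 = CLOSURE({[B' → . B]}), then GOTO on every symbol after a dot until no new states appear). It has 10 states:
  I0: { [B → . * *], [B → . - B], [B → . T /], [B' → . B], [T → . * /], [T → . /] }  — shift
  I1: { [B → * . *], [T → * . /] }  — shift
  I2: { [B → - . B], [B → . * *], [B → . - B], [B → . T /], [T → . * /], [T → . /] }  — shift
  I3: { [T → / .] }  — reduce
  I4: { [B' → B .] }  — accept
  I5: { [B → T . /] }  — shift
  I6: { [B → T / .] }  — reduce
  I7: { [B → - B .] }  — reduce
  I8: { [B → * * .] }  — reduce
  I9: { [T → * / .] }  — reduce

No state contains both a complete item and a shift item.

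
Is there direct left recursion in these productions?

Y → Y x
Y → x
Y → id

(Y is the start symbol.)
Y → Y x: LEFT RECURSIVE (starts with Y)
Y → x: starts with x
Y → id: starts with id

The grammar has direct left recursion on: Y.

Answer: Yes, Y is left-recursive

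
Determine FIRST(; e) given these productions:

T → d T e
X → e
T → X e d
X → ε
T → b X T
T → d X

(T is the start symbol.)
To compute FIRST(; e), process the symbols left to right:
Symbol ; is a terminal. Add ';' and stop.
FIRST(; e) = { ';' }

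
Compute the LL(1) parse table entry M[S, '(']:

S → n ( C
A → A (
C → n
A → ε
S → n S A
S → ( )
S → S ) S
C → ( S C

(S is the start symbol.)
To find M[S, '('], we find productions for S where '(' is in the predict set (PREDICT(N → α) = (FIRST(α) \ {ε}) ∪ (FOLLOW(N) if α ⇒* ε)).

Relevant sets:
  FIRST(S) = { '(', 'n' }

S → n ( C: PREDICT = { 'n' }
S → n S A: PREDICT = { 'n' }
S → ( ): PREDICT = { '(' }
  '(' is in predict set, so this production goes in M[S, '(']
S → S ) S: PREDICT = { '(', 'n' }
  '(' is in predict set, so this production goes in M[S, '(']

M[S, '('] = S → ( ), S → S ) S  (a multiply-defined cell — the grammar is not LL(1))

Answer: S → ( ), S → S ) S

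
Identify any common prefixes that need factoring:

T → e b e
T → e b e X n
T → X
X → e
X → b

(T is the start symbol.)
Yes, T has productions with common prefix 'e b e'

Left-factoring is needed when two productions for the same non-terminal
share a common prefix on the right-hand side.

Productions for T:
  T → e b e
  T → e b e X n
  T → X
Productions for X:
  X → e
  X → b

Found common prefix 'e b e' in productions for T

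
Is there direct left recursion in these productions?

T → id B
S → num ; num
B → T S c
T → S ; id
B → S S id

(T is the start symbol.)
No direct left recursion

Direct left recursion occurs when N → N α for some non-terminal N (the right-hand side begins with the left-hand side itself).

T → id B: starts with id
S → num ; num: starts with num
B → T S c: starts with T
T → S ; id: starts with S
B → S S id: starts with S

No direct left recursion found.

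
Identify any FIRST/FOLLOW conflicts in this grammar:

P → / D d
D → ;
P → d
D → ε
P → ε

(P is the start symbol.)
A FIRST/FOLLOW conflict occurs when a non-terminal N has a nullable alternative N → β (β ⇒* ε) and another alternative N → α with FIRST(α) ∩ FOLLOW(N) ≠ ∅: on such a lookahead the parser cannot decide between expanding α and letting N vanish via β.

Nullable non-terminals: D, P.

D: nullable alternative(s) D → ε; FOLLOW(D) = { 'd' }
  D → ;: FIRST \ {ε} = { ';' } — disjoint from FOLLOW(D)
  D → ε: FIRST \ {ε} = { } — this is the only nullable alternative, skip

P: nullable alternative(s) P → ε; FOLLOW(P) = { $ }
  P → / D d: FIRST \ {ε} = { '/' } — disjoint from FOLLOW(P)
  P → d: FIRST \ {ε} = { 'd' } — disjoint from FOLLOW(P)
  P → ε: FIRST \ {ε} = { } — this is the only nullable alternative, skip

No FIRST/FOLLOW conflicts found.

Answer: No FIRST/FOLLOW conflicts.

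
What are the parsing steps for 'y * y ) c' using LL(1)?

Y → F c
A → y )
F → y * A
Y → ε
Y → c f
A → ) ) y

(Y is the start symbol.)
LL(1) parsing maintains a stack (initially the start symbol over $) and the input. At each step: if the stack top is a terminal, match it against the current input token; if it is a non-terminal N, replace it with the RHS of M[N, lookahead] (the unique production whose predict set contains the lookahead).

Stack is shown with the top on the left.

Stack      Input        Action
------------------------------
Y $        y * y ) c $  output Y → F c
F c $      y * y ) c $  output F → y * A
y * A c $  y * y ) c $  match 'y'
* A c $    * y ) c $    match '*'
A c $      y ) c $      output A → y )
y ) c $    y ) c $      match 'y'
) c $      ) c $        match ')'
c $        c $          match 'c'
$          $            accept

The string is accepted.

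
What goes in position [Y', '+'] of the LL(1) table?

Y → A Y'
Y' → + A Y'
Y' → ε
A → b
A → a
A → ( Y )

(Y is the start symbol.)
To find M[Y', '+'], we find productions for Y' where '+' is in the predict set (PREDICT(N → α) = (FIRST(α) \ {ε}) ∪ (FOLLOW(N) if α ⇒* ε)).

Relevant sets:
  FOLLOW(Y') = { $, ')' }

Y' → + A Y': PREDICT = { '+' }
  '+' is in predict set, so this production goes in M[Y', '+']
Y' → ε: PREDICT = { $, ')' }

M[Y', '+'] = Y' → + A Y'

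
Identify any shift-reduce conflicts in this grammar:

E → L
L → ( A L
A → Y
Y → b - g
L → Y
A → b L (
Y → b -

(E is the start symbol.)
Yes — I6: [Y → b - .] vs [Y → b - . g]

Augment with E' → E and build the canonical LR(0) collection (I0 = CLOSURE({[E' → . E]}), then GOTO on every symbol after a dot until no new states appear). It has 14 states:
  I0: { [E → . L], [E' → . E], [L → . ( A L], [L → . Y], [Y → . b - g], [Y → . b -] }  — shift
  I1: { [A → . Y], [A → . b L (], [L → ( . A L], [Y → . b - g], [Y → . b -] }  — shift
  I2: { [E' → E .] }  — accept
  I3: { [E → L .] }  — reduce
  I4: { [L → Y .] }  — reduce
  I5: { [Y → b . - g], [Y → b . -] }  — shift
  I6: { [Y → b - . g], [Y → b - .] }  — shift, reduce
  I7: { [Y → b - g .] }  — reduce
  I8: { [L → ( A . L], [L → . ( A L], [L → . Y], [Y → . b - g], [Y → . b -] }  — shift
  I9: { [A → Y .] }  — reduce
  I10: { [A → b . L (], [L → . ( A L], [L → . Y], [Y → . b - g], [Y → . b -], [Y → b . - g], [Y → b . -] }  — shift
  I11: { [A → b L . (] }  — shift
  I12: { [A → b L ( .] }  — reduce
  I13: { [L → ( A L .] }  — reduce

I6 contains reduce item [Y → b - .] and shift item [Y → b - . g] — shift-reduce conflict.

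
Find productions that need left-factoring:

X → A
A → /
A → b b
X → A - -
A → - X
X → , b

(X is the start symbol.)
Yes, X has productions with common prefix 'A'

Left-factoring is needed when two productions for the same non-terminal
share a common prefix on the right-hand side.

Productions for X:
  X → A
  X → A - -
  X → , b
Productions for A:
  A → /
  A → b b
  A → - X

Found common prefix 'A' in productions for X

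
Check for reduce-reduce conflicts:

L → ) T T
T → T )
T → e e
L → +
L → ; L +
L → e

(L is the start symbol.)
A reduce-reduce conflict occurs when an LR(0) state has two complete items [A → α .] and [B → β .] — both call for a reduction, and with no lookahead the parser cannot choose between them.

Augment with L' → L and build the canonical LR(0) collection (I0 = CLOSURE({[L' → . L]}), then GOTO on every symbol after a dot until no new states appear). It has 13 states:
  I0: { [L → . ) T T], [L → . +], [L → . ; L +], [L → . e], [L' → . L] }  — shift
  I1: { [L → ) . T T], [T → . T )], [T → . e e] }  — shift
  I2: { [L → + .] }  — reduce
  I3: { [L → . ) T T], [L → . +], [L → . ; L +], [L → . e], [L → ; . L +] }  — shift
  I4: { [L' → L .] }  — accept
  I5: { [L → e .] }  — reduce
  I6: { [L → ; L . +] }  — shift
  I7: { [L → ; L + .] }  — reduce
  I8: { [L → ) T . T], [T → . T )], [T → . e e], [T → T . )] }  — shift
  I9: { [T → e . e] }  — shift
  I10: { [T → e e .] }  — reduce
  I11: { [T → T ) .] }  — reduce
  I12: { [L → ) T T .], [T → T . )] }  — shift, reduce

No state contains more than one complete item.

Answer: No reduce-reduce conflicts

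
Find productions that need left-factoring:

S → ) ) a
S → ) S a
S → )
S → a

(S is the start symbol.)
Left-factoring is needed when two productions for the same non-terminal
share a common prefix on the right-hand side.

Productions for S:
  S → ) ) a
  S → ) S a
  S → )
  S → a

Found common prefix ')' in productions for S

Answer: Yes, S has productions with common prefix ')'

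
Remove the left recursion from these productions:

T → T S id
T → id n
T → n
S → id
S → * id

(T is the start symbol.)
T → id n T'
T → n T'
T' → S id T'
T' → ε
S → id
S → * id

T is directly left-recursive. The standard transformation for
  A → A α₁ | ... | A α_m | β₁ | ... | β_n
is
  A  → β₁ A' | ... | β_n A'
  A' → α₁ A' | ... | α_m A' | ε

T → id n becomes T → id n T'
T → n becomes T → n T'
T → T S id becomes T' → S id T'
Add T' → ε

Productions for other non-terminals are unchanged:
  S → id
  S → * id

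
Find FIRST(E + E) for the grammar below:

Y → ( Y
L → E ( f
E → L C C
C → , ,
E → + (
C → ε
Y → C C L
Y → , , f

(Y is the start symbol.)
FIRST sets of the non-terminals involved (from the grammar, by fixed-point iteration):
  FIRST(E) = { '+' }

To compute FIRST(E + E), process the symbols left to right:
Symbol E is a non-terminal. Add FIRST(E) \ {ε} = { '+' }
E is not nullable (ε ∉ FIRST(E)), so stop here.
FIRST(E + E) = { '+' }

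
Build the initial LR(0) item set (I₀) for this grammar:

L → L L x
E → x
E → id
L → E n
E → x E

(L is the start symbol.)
{ [E → . id], [E → . x E], [E → . x], [L → . E n], [L → . L L x], [L' → . L] }

First, augment the grammar with L' → L
I₀ = CLOSURE({ [L' → . L] }):
  [L' → . L] has the dot before L: add [L → . L L x], [L → . E n]
  [L → . E n] has the dot before E: add [E → . x], [E → . id], [E → . x E]
No further items can be added.

I₀ = { [E → . id], [E → . x E], [E → . x], [L → . E n], [L → . L L x], [L' → . L] }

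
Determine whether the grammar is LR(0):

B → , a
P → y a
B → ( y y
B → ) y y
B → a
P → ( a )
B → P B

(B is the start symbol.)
Yes, the grammar is LR(0)

Augment with B' → B and build the canonical LR(0) collection (I0 = CLOSURE({[B' → . B]}), then GOTO on every symbol after a dot until no new states appear). It has 17 states:
  I0: { [B → . ( y y], [B → . ) y y], [B → . , a], [B → . P B], [B → . a], [B' → . B], [P → . ( a )], [P → . y a] }  — shift
  I1: { [B → ( . y y], [P → ( . a )] }  — shift
  I2: { [B → ) . y y] }  — shift
  I3: { [B → , . a] }  — shift
  I4: { [B' → B .] }  — accept
  I5: { [B → . ( y y], [B → . ) y y], [B → . , a], [B → . P B], [B → . a], [B → P . B], [P → . ( a )], [P → . y a] }  — shift
  I6: { [B → a .] }  — reduce
  I7: { [P → y . a] }  — shift
  I8: { [P → y a .] }  — reduce
  I9: { [B → P B .] }  — reduce
  I10: { [B → , a .] }  — reduce
  I11: { [B → ) y . y] }  — shift
  I12: { [B → ) y y .] }  — reduce
  I13: { [P → ( a . )] }  — shift
  I14: { [B → ( y . y] }  — shift
  I15: { [B → ( y y .] }  — reduce
  I16: { [P → ( a ) .] }  — reduce

Every state is either a pure shift/goto state or contains exactly one complete item and nothing to shift — no conflicts. The grammar is LR(0).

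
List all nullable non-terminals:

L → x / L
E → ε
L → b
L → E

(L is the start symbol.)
A non-terminal is nullable if it can derive ε (the empty string): either it has an ε-production, or it has a production whose right-hand side consists entirely of nullable non-terminals.

ε-productions: E → ε
So E is immediately nullable.
L → E: every symbol on the right is nullable, so L is nullable too.
Every non-terminal is now nullable.
Nullable = { 'E', 'L' }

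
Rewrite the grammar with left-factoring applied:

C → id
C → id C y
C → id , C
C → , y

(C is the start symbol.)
Left-factoring transforms A → αβ₁ | αβ₂ into A → αA' and A' → β₁ | β₂
(α is the longest common prefix among the alternatives). Repeat until
no nonterminal has two alternatives with a common prefix.

Round 1: C has alternatives sharing prefix 'id'. Introduce C': C → id C'
  Add: C' → ε
  Add: C' → C y
  Add: C' → , C

No remaining common prefixes — done.

Resulting grammar:
C → id C'
C' → ε
C' → C y
C' → , C
C → , y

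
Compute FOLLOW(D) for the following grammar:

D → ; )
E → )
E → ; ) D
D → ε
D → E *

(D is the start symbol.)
To compute FOLLOW(D), find every occurrence of D on a right-hand side N → α D β: add FIRST(β) \ {ε}, and if β is empty or nullable also add FOLLOW(N). Iterate to a fixed point.

D is the start symbol, so $ ∈ FOLLOW(D).
In E → ; ) D: D is at the end, add FOLLOW(E)

The FOLLOW sets referred to above (computed the same way, to a fixed point):
  FOLLOW(E) = { '*' }

Taking the union: FOLLOW(D) = { $, '*' }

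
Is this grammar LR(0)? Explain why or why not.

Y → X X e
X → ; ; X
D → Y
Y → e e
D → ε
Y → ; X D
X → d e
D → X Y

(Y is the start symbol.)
No. Shift-reduce conflict between [D → .] and [X → . ; ; X]

Augment with Y' → Y and build the canonical LR(0) collection (I0 = CLOSURE({[Y' → . Y]}), then GOTO on every symbol after a dot until no new states appear). It has 20 states:
  I0: { [X → . ; ; X], [X → . d e], [Y → . ; X D], [Y → . X X e], [Y → . e e], [Y' → . Y] }  — shift
  I1: { [X → . ; ; X], [X → . d e], [X → ; . ; X], [Y → ; . X D] }  — shift
  I2: { [X → . ; ; X], [X → . d e], [Y → X . X e] }  — shift
  I3: { [Y' → Y .] }  — accept
  I4: { [X → d . e] }  — shift
  I5: { [Y → e . e] }  — shift
  I6: { [Y → e e .] }  — reduce
  I7: { [X → d e .] }  — reduce
  I8: { [X → ; . ; X] }  — shift
  I9: { [Y → X X . e] }  — shift
  I10: { [Y → X X e .] }  — reduce
  I11: { [X → . ; ; X], [X → . d e], [X → ; ; . X] }  — shift
  I12: { [X → ; ; X .] }  — reduce
  I13: { [X → . ; ; X], [X → . d e], [X → ; . ; X], [X → ; ; . X] }  — shift
  I14: { [D → . X Y], [D → . Y], [D → .], [X → . ; ; X], [X → . d e], [Y → . ; X D], [Y → . X X e], [Y → . e e], [Y → ; X . D] }  — shift, reduce
  I15: { [Y → ; X D .] }  — reduce
  I16: { [D → X . Y], [X → . ; ; X], [X → . d e], [Y → . ; X D], [Y → . X X e], [Y → . e e], [Y → X . X e] }  — shift
  I17: { [D → Y .] }  — reduce
  I18: { [X → . ; ; X], [X → . d e], [Y → X . X e], [Y → X X . e] }  — shift
  I19: { [D → X Y .] }  — reduce

Conflict in state I14:
  Shift-reduce conflict between [D → .] and [X → . ; ; X]
So the grammar is NOT LR(0).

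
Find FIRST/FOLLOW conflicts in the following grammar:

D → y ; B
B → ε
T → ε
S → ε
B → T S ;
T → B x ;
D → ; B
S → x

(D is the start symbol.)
Yes. B → T S ';' with FOLLOW(B) on { 'x' }; T → B x ';' with FOLLOW(T) on { ';', 'x' }

Nullable non-terminals: B, S, T.
FIRST sets used below: FIRST(T) = { ';', 'x', ε }, FIRST(S) = { 'x', ε }, FIRST(B) = { ';', 'x', ε }

B: nullable alternative(s) B → ε; FOLLOW(B) = { $, 'x' }
  B → ε: FIRST \ {ε} = { } — this is the only nullable alternative, skip
  B → T S ;: FIRST \ {ε} = { ';', 'x' } — overlaps FOLLOW(B) on { 'x' }: CONFLICT

S: nullable alternative(s) S → ε; FOLLOW(S) = { ';' }
  S → ε: FIRST \ {ε} = { } — this is the only nullable alternative, skip
  S → x: FIRST \ {ε} = { 'x' } — disjoint from FOLLOW(S)

T: nullable alternative(s) T → ε; FOLLOW(T) = { ';', 'x' }
  T → ε: FIRST \ {ε} = { } — this is the only nullable alternative, skip
  T → B x ;: FIRST \ {ε} = { ';', 'x' } — overlaps FOLLOW(T) on { ';', 'x' }: CONFLICT

D has no nullable alternative, so no FIRST/FOLLOW check is needed there.

So the grammar has 2 FIRST/FOLLOW conflicts (marked CONFLICT above).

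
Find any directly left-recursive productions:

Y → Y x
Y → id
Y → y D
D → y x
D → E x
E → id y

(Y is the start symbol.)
Yes, Y is left-recursive

Y → Y x: LEFT RECURSIVE (starts with Y)
Y → id: starts with id
Y → y D: starts with y
D → y x: starts with y
D → E x: starts with E
E → id y: starts with id

The grammar has direct left recursion on: Y.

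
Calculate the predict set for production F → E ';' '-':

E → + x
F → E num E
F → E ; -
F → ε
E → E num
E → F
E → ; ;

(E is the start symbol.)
{ '+', ';', 'num' }

PREDICT(F → E ';' '-') = (FIRST(RHS) \ {ε}) ∪ (FOLLOW(F) if ε ∈ FIRST(RHS), i.e. RHS ⇒* ε)
FIRST(E) = { '+', ';', 'num', ε }
FIRST(E ';' '-') = { '+', ';', 'num' }
ε ∉ FIRST(E ';' '-'), so FOLLOW(F) is not added.
PREDICT(F → E ';' '-') = { '+', ';', 'num' }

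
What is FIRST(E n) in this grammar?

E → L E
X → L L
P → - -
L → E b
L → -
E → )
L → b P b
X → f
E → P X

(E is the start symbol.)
FIRST sets of the non-terminals involved (from the grammar, by fixed-point iteration):
  FIRST(E) = { ')', '-', 'b' }

To compute FIRST(E n), process the symbols left to right:
Symbol E is a non-terminal. Add FIRST(E) \ {ε} = { ')', '-', 'b' }
E is not nullable (ε ∉ FIRST(E)), so stop here.
FIRST(E n) = { ')', '-', 'b' }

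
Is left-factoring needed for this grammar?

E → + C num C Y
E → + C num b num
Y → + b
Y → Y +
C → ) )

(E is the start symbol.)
Yes, E has productions with common prefix '+ C num'

Left-factoring is needed when two productions for the same non-terminal
share a common prefix on the right-hand side.

Productions for E:
  E → + C num C Y
  E → + C num b num
Productions for Y:
  Y → + b
  Y → Y +

Found common prefix '+ C num' in productions for E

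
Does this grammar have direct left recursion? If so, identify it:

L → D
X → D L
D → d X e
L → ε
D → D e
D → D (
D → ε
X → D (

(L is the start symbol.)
Yes, D is left-recursive

Direct left recursion occurs when N → N α for some non-terminal N (the right-hand side begins with the left-hand side itself).

L → D: starts with D
X → D L: starts with D
D → d X e: starts with d
L → ε: starts with ε
D → D e: LEFT RECURSIVE (starts with D)
D → D (: LEFT RECURSIVE (starts with D)
D → ε: starts with ε
X → D (: starts with D

The grammar has direct left recursion on: D.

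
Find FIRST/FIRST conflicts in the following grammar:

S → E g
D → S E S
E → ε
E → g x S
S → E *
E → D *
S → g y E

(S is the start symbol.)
A FIRST/FIRST conflict occurs when two productions N → α and N → β for the same non-terminal have FIRST(α) ∩ FIRST(β) ≠ ∅ (with ε ∈ FIRST of a nullable right-hand side, so two nullable alternatives also conflict).

FIRST sets of the non-terminals at (or reachable through a nullable prefix from) the front of some alternative:
  FIRST(E) = { '*', 'g', ε }
  FIRST(D) = { '*', 'g' }

Productions for S:
  S → E g: FIRST = { '*', 'g' }
  S → E *: FIRST = { '*', 'g' }
  S → g y E: FIRST = { 'g' }
Productions for E:
  E → ε: FIRST = { ε }
  E → g x S: FIRST = { 'g' }
  E → D *: FIRST = { '*', 'g' }
D has only one production, so no FIRST/FIRST conflict is possible there.

Conflict for S: S → E g and S → E *
  Overlap: { '*', 'g' }
Conflict for S: S → E g and S → g y E
  Overlap: { 'g' }
Conflict for S: S → E * and S → g y E
  Overlap: { 'g' }
Conflict for E: E → g x S and E → D *
  Overlap: { 'g' }

Answer: Yes. S → E g / S → E '*' on { '*', 'g' }; S → E g / S → g y E on { 'g' }; S → E '*' / S → g y E on { 'g' }; E → g x S / E → D '*' on { 'g' }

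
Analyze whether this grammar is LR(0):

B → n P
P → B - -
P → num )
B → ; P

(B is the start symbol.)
A grammar is LR(0) if no state in the canonical LR(0) collection has:
  - both a shift item (dot before a terminal) and a complete item (shift-reduce conflict), or
  - two or more complete items (reduce-reduce conflict; the accept item [B' → B .] counts as a complete item here).

Augment with B' → B and build the canonical LR(0) collection (I0 = CLOSURE({[B' → . B]}), then GOTO on every symbol after a dot until no new states appear). It has 11 states:
  I0: { [B → . ; P], [B → . n P], [B' → . B] }  — shift
  I1: { [B → . ; P], [B → . n P], [B → ; . P], [P → . B - -], [P → . num )] }  — shift
  I2: { [B' → B .] }  — accept
  I3: { [B → . ; P], [B → . n P], [B → n . P], [P → . B - -], [P → . num )] }  — shift
  I4: { [P → B . - -] }  — shift
  I5: { [B → n P .] }  — reduce
  I6: { [P → num . )] }  — shift
  I7: { [P → num ) .] }  — reduce
  I8: { [P → B - . -] }  — shift
  I9: { [P → B - - .] }  — reduce
  I10: { [B → ; P .] }  — reduce

Every state is either a pure shift/goto state or contains exactly one complete item and nothing to shift — no conflicts. The grammar is LR(0).

Answer: Yes, the grammar is LR(0)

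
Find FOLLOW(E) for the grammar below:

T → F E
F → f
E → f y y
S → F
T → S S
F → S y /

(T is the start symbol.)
In T → F E: E is at the end, add FOLLOW(T)

The FOLLOW sets referred to above (computed the same way, to a fixed point):
  FOLLOW(T) = { $ }

Taking the union: FOLLOW(E) = { $ }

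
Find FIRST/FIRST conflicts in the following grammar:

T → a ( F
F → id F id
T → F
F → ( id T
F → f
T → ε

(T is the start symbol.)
No FIRST/FIRST conflicts.

FIRST sets of the non-terminals at (or reachable through a nullable prefix from) the front of some alternative:
  FIRST(F) = { '(', 'f', 'id' }

Productions for T:
  T → a ( F: FIRST = { 'a' }
  T → F: FIRST = { '(', 'f', 'id' }
  T → ε: FIRST = { ε }
Productions for F:
  F → id F id: FIRST = { 'id' }
  F → ( id T: FIRST = { '(' }
  F → f: FIRST = { 'f' }

All alternatives of each non-terminal have pairwise disjoint FIRST sets.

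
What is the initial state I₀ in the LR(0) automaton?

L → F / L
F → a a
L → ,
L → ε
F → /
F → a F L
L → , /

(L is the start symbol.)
{ [F → . /], [F → . a F L], [F → . a a], [L → . , /], [L → . ,], [L → . F / L], [L → .], [L' → . L] }

First, augment the grammar with L' → L
I₀ = CLOSURE({ [L' → . L] }):
  [L' → . L] has the dot before L: add [L → . F / L], [L → . ,], [L → .], [L → . , /]
  [L → . F / L] has the dot before F: add [F → . a a], [F → . /], [F → . a F L]
No further items can be added.

I₀ = { [F → . /], [F → . a F L], [F → . a a], [L → . , /], [L → . ,], [L → . F / L], [L → .], [L' → . L] }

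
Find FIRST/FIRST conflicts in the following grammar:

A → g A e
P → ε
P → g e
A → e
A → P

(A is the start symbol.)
FIRST sets of the non-terminals at (or reachable through a nullable prefix from) the front of some alternative:
  FIRST(P) = { 'g', ε }

Productions for A:
  A → g A e: FIRST = { 'g' }
  A → e: FIRST = { 'e' }
  A → P: FIRST = { 'g', ε }
Productions for P:
  P → ε: FIRST = { ε }
  P → g e: FIRST = { 'g' }

Conflict for A: A → g A e and A → P
  Overlap: { 'g' }

Answer: Yes. A → g A e / A → P on { 'g' }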